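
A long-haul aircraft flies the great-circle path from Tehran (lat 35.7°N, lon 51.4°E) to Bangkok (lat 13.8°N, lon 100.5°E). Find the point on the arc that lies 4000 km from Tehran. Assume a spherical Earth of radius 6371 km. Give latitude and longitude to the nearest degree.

From cos δ = sin φ₁ sin φ₂ + cos φ₁ cos φ₂ cos Δλ, the central angle is δ ≈ 0.856 rad (49.0°). The total great-circle distance is δ·R ≈ 0.856 × 6371 ≈ 5453 km, so the target fraction is f = 4000/5453 ≈ 0.734.
Interpolate at f ≈ 0.734 with slerp weights a = sin((1−f)δ)/sin δ ≈ 0.299, b = sin(fδ)/sin δ ≈ 0.778.
p = a·p₁ + b·p₂ ≈ (0.014, 0.933, 0.360); φ = arcsin(p_z) ≈ 21.11°, λ = atan2(p_y, p_x) ≈ 89.14°.

≈ lat 21°N, lon 89°E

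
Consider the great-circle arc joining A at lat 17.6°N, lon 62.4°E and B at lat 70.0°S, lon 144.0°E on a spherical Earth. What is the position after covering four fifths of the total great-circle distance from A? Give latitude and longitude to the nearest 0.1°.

Convert each endpoint to a unit vector on the sphere (x = cos φ cos λ, y = cos φ sin λ, z = sin φ).
The central angle between the endpoints is δ = arccos(p₁·p₂) ≈ 1.810 rad (103.7°).
Interpolate at f = 4/5 with slerp weights a = sin((1−f)δ)/sin δ ≈ 0.364, b = sin(fδ)/sin δ ≈ 1.021.
p = a·p₁ + b·p₂ ≈ (-0.122, 0.513, -0.850); φ = arcsin(p_z) ≈ -58.17°, λ = atan2(p_y, p_x) ≈ 103.34°.

≈ lat 58.2°S, lon 103.3°E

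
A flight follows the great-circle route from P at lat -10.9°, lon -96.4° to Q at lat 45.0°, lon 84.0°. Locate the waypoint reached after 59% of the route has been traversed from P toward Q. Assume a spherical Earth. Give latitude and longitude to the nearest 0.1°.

≈ lat 75.2°, lon -98.4°

The haversine formula gives a central angle δ ≈ 2.546 rad (145.9°) between the endpoints.
Interpolate at f = 0.59 with slerp weights a = sin((1−f)δ)/sin δ ≈ 1.542, b = sin(fδ)/sin δ ≈ 1.779.
p = a·p₁ + b·p₂ ≈ (-0.037, -0.253, 0.967); φ = arcsin(p_z) ≈ 75.17°, λ = atan2(p_y, p_x) ≈ -98.37°.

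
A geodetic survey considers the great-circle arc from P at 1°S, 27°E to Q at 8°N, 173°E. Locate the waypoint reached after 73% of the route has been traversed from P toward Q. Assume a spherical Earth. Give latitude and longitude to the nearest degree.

≈ 12°N, 133°E

From cos δ = sin φ₁ sin φ₂ + cos φ₁ cos φ₂ cos Δλ, the central angle is δ ≈ 2.538 rad (145.4°).
Interpolate at f = 0.73 with slerp weights a = sin((1−f)δ)/sin δ ≈ 1.115, b = sin(fδ)/sin δ ≈ 1.692.
p = a·p₁ + b·p₂ ≈ (-0.670, 0.710, 0.216); φ = arcsin(p_z) ≈ 12.48°, λ = atan2(p_y, p_x) ≈ 133.33°.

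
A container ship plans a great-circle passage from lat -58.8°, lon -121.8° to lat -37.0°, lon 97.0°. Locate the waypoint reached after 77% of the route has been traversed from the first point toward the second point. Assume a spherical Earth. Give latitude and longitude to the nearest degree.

≈ lat -54°, lon 107°

The haversine formula gives a central angle δ ≈ 1.377 rad (78.9°) between the endpoints.
Interpolate at f = 0.77 with slerp weights a = sin((1−f)δ)/sin δ ≈ 0.317, b = sin(fδ)/sin δ ≈ 0.889.
p = a·p₁ + b·p₂ ≈ (-0.173, 0.565, -0.807); φ = arcsin(p_z) ≈ -53.77°, λ = atan2(p_y, p_x) ≈ 107.04°.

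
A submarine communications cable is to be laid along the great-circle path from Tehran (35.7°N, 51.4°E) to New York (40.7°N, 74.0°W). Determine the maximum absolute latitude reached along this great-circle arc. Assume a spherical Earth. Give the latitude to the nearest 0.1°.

The great circle lies in the plane with unit normal n̂ = (p₁ × p₂)/|p₁ × p₂|.
Here n̂_z ≈ -0.502; the vertex latitude is φ_max = arccos|n̂_z| ≈ 59.9°.

≈ 59.9°N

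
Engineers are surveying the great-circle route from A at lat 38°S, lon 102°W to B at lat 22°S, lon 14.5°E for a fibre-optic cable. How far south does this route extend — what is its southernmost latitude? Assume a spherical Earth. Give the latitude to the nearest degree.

The great circle lies in the plane with unit normal n̂ = (p₁ × p₂)/|p₁ × p₂|.
Here n̂_z ≈ +0.657; the vertex latitude is φ_max = arccos|n̂_z| ≈ 48.9°.

≈ 49°S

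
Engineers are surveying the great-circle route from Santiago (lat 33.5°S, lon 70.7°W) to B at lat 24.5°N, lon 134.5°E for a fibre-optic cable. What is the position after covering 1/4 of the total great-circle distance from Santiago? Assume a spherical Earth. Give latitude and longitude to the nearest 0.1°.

From cos δ = sin φ₁ sin φ₂ + cos φ₁ cos φ₂ cos Δλ, the central angle is δ ≈ 2.727 rad (156.3°).
Interpolate at f = 1/4 with slerp weights a = sin((1−f)δ)/sin δ ≈ 2.210, b = sin(fδ)/sin δ ≈ 1.566.
p = a·p₁ + b·p₂ ≈ (-0.390, -0.723, -0.570); φ = arcsin(p_z) ≈ -34.78°, λ = atan2(p_y, p_x) ≈ -118.33°.

≈ lat 34.8°S, lon 118.3°W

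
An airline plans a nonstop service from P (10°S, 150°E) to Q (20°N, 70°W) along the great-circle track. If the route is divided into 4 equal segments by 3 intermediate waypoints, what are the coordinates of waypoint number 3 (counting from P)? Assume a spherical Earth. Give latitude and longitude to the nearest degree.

≈ (21°N, 108°W)

Write both endpoints as unit vectors p₁, p₂ with components (cos φ cos λ, cos φ sin λ, sin φ).
The central angle between the endpoints is δ = arccos(p₁·p₂) ≈ 2.447 rad (140.2°).
Interpolate at f = 3/4 with slerp weights a = sin((1−f)δ)/sin δ ≈ 0.897, b = sin(fδ)/sin δ ≈ 1.508.
p = a·p₁ + b·p₂ ≈ (-0.281, -0.890, 0.360); φ = arcsin(p_z) ≈ 21.10°, λ = atan2(p_y, p_x) ≈ -107.50°.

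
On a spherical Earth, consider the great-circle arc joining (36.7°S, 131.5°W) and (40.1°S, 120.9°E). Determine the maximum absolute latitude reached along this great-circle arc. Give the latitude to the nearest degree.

The great circle lies in the plane with unit normal n̂ = (p₁ × p₂)/|p₁ × p₂|.
Here n̂_z ≈ -0.597; the vertex latitude is φ_max = arccos|n̂_z| ≈ 53.4°.
Check via Clairaut: cos φ_max = |cos φ₁| · sin C = cos(36.7°)·sin(131.9°) ≈ 0.597, again giving ≈ 53.4°.

≈ 53°S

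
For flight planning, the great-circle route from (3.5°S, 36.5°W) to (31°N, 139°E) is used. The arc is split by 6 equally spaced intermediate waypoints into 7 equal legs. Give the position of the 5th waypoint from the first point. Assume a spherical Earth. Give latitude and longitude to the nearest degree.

Write both endpoints as unit vectors p₁, p₂ with components (cos φ cos λ, cos φ sin λ, sin φ).
The central angle between the endpoints is δ = arccos(p₁·p₂) ≈ 2.656 rad (152.2°).
Interpolate at f = 5/7 with slerp weights a = sin((1−f)δ)/sin δ ≈ 1.474, b = sin(fδ)/sin δ ≈ 2.029.
p = a·p₁ + b·p₂ ≈ (-0.130, 0.266, 0.955); φ = arcsin(p_z) ≈ 72.78°, λ = atan2(p_y, p_x) ≈ 116.05°.

≈ (73°N, 116°E)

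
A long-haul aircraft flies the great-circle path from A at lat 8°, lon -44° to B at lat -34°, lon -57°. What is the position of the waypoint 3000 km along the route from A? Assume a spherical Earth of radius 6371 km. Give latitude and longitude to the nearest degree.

Write both endpoints as unit vectors p₁, p₂ with components (cos φ cos λ, cos φ sin λ, sin φ).
The central angle between the endpoints is δ = arccos(p₁·p₂) ≈ 0.764 rad (43.8°). The total great-circle distance is δ·R ≈ 0.764 × 6371 ≈ 4867 km, so the target fraction is f = 3000/4867 ≈ 0.616.
Interpolate at f ≈ 0.616 with slerp weights a = sin((1−f)δ)/sin δ ≈ 0.418, b = sin(fδ)/sin δ ≈ 0.656.
p = a·p₁ + b·p₂ ≈ (0.594, -0.743, -0.309); φ = arcsin(p_z) ≈ -17.97°, λ = atan2(p_y, p_x) ≈ -51.39°.

≈ lat -18°, lon -51°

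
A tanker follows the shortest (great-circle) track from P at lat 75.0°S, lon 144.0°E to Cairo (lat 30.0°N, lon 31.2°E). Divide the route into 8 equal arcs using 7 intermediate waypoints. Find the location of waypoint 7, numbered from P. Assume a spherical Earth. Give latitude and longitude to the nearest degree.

≈ lat 15°N, lon 36°E

From cos δ = sin φ₁ sin φ₂ + cos φ₁ cos φ₂ cos Δλ, the central angle is δ ≈ 2.177 rad (124.7°).
Interpolate at f = 7/8 with slerp weights a = sin((1−f)δ)/sin δ ≈ 0.327, b = sin(fδ)/sin δ ≈ 1.150.
p = a·p₁ + b·p₂ ≈ (0.783, 0.565, 0.259); φ = arcsin(p_z) ≈ 15.00°, λ = atan2(p_y, p_x) ≈ 35.83°.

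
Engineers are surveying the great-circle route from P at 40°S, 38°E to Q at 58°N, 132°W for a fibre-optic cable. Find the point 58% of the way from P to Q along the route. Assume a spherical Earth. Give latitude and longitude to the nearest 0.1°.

The haversine formula gives a central angle δ ≈ 2.808 rad (160.9°) between the endpoints.
Interpolate at f = 0.58 with slerp weights a = sin((1−f)δ)/sin δ ≈ 2.823, b = sin(fδ)/sin δ ≈ 3.049.
p = a·p₁ + b·p₂ ≈ (0.623, 0.131, 0.771); φ = arcsin(p_z) ≈ 50.45°, λ = atan2(p_y, p_x) ≈ 11.85°.

≈ 50.5°N, 11.9°E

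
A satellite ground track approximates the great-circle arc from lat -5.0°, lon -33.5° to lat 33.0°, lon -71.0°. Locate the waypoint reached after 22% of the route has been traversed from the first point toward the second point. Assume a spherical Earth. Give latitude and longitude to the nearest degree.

≈ lat 4°, lon -41°

Convert each endpoint to a unit vector on the sphere (x = cos φ cos λ, y = cos φ sin λ, z = sin φ).
The central angle between the endpoints is δ = arccos(p₁·p₂) ≈ 0.908 rad (52.0°).
Interpolate at f = 0.22 with slerp weights a = sin((1−f)δ)/sin δ ≈ 0.825, b = sin(fδ)/sin δ ≈ 0.252.
p = a·p₁ + b·p₂ ≈ (0.754, -0.653, 0.065); φ = arcsin(p_z) ≈ 3.74°, λ = atan2(p_y, p_x) ≈ -40.90°.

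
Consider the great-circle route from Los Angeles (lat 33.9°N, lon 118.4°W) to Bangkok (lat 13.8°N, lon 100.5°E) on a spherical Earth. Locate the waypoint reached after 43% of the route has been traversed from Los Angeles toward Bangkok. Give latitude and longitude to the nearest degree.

The haversine formula gives a central angle δ ≈ 2.088 rad (119.6°) between the endpoints.
Interpolate at f = 0.43 with slerp weights a = sin((1−f)δ)/sin δ ≈ 1.068, b = sin(fδ)/sin δ ≈ 0.899.
p = a·p₁ + b·p₂ ≈ (-0.581, 0.079, 0.810); φ = arcsin(p_z) ≈ 54.12°, λ = atan2(p_y, p_x) ≈ 172.24°.

≈ lat 54°N, lon 172°E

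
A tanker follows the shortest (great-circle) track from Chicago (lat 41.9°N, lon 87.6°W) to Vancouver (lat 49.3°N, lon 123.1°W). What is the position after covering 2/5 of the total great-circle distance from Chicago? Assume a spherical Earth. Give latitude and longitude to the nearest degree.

The haversine formula gives a central angle δ ≈ 0.448 rad (25.7°) between the endpoints.
Interpolate at f = 2/5 with slerp weights a = sin((1−f)δ)/sin δ ≈ 0.613, b = sin(fδ)/sin δ ≈ 0.411.
p = a·p₁ + b·p₂ ≈ (-0.127, -0.681, 0.721); φ = arcsin(p_z) ≈ 46.17°, λ = atan2(p_y, p_x) ≈ -100.60°.

≈ lat 46°N, lon 101°W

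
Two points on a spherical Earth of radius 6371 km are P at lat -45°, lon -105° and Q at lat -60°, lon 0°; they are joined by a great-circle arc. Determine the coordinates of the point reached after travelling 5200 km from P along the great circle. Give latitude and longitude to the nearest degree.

≈ lat -65°, lon -23°

From cos δ = sin φ₁ sin φ₂ + cos φ₁ cos φ₂ cos Δλ, the central angle is δ ≈ 1.023 rad (58.6°). The total great-circle distance is δ·R ≈ 1.023 × 6371 ≈ 6517 km, so the target fraction is f = 5200/6517 ≈ 0.798.
Interpolate at f ≈ 0.798 with slerp weights a = sin((1−f)δ)/sin δ ≈ 0.240, b = sin(fδ)/sin δ ≈ 0.853.
p = a·p₁ + b·p₂ ≈ (0.383, -0.164, -0.909); φ = arcsin(p_z) ≈ -65.39°, λ = atan2(p_y, p_x) ≈ -23.23°.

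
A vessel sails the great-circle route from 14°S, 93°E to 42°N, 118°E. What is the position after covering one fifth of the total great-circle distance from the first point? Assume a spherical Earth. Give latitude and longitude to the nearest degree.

The haversine formula gives a central angle δ ≈ 1.057 rad (60.6°) between the endpoints.
Interpolate at f = 1/5 with slerp weights a = sin((1−f)δ)/sin δ ≈ 0.859, b = sin(fδ)/sin δ ≈ 0.241.
p = a·p₁ + b·p₂ ≈ (-0.128, 0.991, -0.047); φ = arcsin(p_z) ≈ -2.68°, λ = atan2(p_y, p_x) ≈ 97.34°.

≈ 3°S, 97°E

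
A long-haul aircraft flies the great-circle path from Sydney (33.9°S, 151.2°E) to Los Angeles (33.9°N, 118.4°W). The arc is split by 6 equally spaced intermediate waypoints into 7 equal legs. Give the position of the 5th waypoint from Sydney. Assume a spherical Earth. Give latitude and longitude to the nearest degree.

From cos δ = sin φ₁ sin φ₂ + cos φ₁ cos φ₂ cos Δλ, the central angle is δ ≈ 1.892 rad (108.4°).
Interpolate at f = 5/7 with slerp weights a = sin((1−f)δ)/sin δ ≈ 0.542, b = sin(fδ)/sin δ ≈ 1.029.
p = a·p₁ + b·p₂ ≈ (-0.801, -0.534, 0.271); φ = arcsin(p_z) ≈ 15.74°, λ = atan2(p_y, p_x) ≈ -146.29°.

≈ 16°N, 146°W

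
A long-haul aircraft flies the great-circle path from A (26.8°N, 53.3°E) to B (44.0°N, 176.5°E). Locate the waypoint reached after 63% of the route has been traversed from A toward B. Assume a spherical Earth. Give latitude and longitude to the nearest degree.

≈ (57°N, 125°E)

Write both endpoints as unit vectors p₁, p₂ with components (cos φ cos λ, cos φ sin λ, sin φ).
The central angle between the endpoints is δ = arccos(p₁·p₂) ≈ 1.609 rad (92.2°).
Interpolate at f = 0.63 with slerp weights a = sin((1−f)δ)/sin δ ≈ 0.561, b = sin(fδ)/sin δ ≈ 0.849.
p = a·p₁ + b·p₂ ≈ (-0.311, 0.439, 0.843); φ = arcsin(p_z) ≈ 57.47°, λ = atan2(p_y, p_x) ≈ 125.28°.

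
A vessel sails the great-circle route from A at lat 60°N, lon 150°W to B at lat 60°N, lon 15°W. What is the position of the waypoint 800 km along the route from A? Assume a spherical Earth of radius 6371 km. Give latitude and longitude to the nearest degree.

The haversine formula gives a central angle δ ≈ 0.960 rad (55.0°) between the endpoints. The total great-circle distance is δ·R ≈ 0.960 × 6371 ≈ 6118 km, so the target fraction is f = 800/6118 ≈ 0.131.
Interpolate at f ≈ 0.131 with slerp weights a = sin((1−f)δ)/sin δ ≈ 0.905, b = sin(fδ)/sin δ ≈ 0.153.
p = a·p₁ + b·p₂ ≈ (-0.318, -0.246, 0.916); φ = arcsin(p_z) ≈ 66.30°, λ = atan2(p_y, p_x) ≈ -142.27°.

≈ lat 66°N, lon 142°W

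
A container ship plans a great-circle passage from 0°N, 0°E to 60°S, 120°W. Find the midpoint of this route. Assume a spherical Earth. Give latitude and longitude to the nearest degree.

Convert each endpoint to a unit vector on the sphere (x = cos φ cos λ, y = cos φ sin λ, z = sin φ).
The central angle between the endpoints is δ = arccos(p₁·p₂) ≈ 1.823 rad (104.5°).
Interpolate at f = 1/2 with slerp weights a = sin((1−f)δ)/sin δ ≈ 0.816, b = sin(fδ)/sin δ ≈ 0.816.
p = a·p₁ + b·p₂ ≈ (0.612, -0.354, -0.707); φ = arcsin(p_z) ≈ -45.00°, λ = atan2(p_y, p_x) ≈ -30.00°.

≈ 45°S, 30°W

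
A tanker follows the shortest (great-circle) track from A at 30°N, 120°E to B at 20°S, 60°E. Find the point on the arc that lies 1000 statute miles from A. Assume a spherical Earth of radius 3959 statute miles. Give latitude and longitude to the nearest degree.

≈ 21°N, 107°E

The haversine formula gives a central angle δ ≈ 1.333 rad (76.4°) between the endpoints. The total great-circle distance is δ·R ≈ 1.333 × 3959 ≈ 5276 mi, so the target fraction is f = 1000/5276 ≈ 0.190.
Interpolate at f ≈ 0.190 with slerp weights a = sin((1−f)δ)/sin δ ≈ 0.908, b = sin(fδ)/sin δ ≈ 0.257.
p = a·p₁ + b·p₂ ≈ (-0.272, 0.890, 0.366); φ = arcsin(p_z) ≈ 21.46°, λ = atan2(p_y, p_x) ≈ 107.00°.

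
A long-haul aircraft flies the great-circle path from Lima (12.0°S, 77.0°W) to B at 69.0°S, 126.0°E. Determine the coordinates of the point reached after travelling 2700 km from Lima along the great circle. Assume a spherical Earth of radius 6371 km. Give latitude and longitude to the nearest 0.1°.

From cos δ = sin φ₁ sin φ₂ + cos φ₁ cos φ₂ cos Δλ, the central angle is δ ≈ 1.700 rad (97.4°). The total great-circle distance is δ·R ≈ 1.700 × 6371 ≈ 10829 km, so the target fraction is f = 2700/10829 ≈ 0.249.
Interpolate at f ≈ 0.249 with slerp weights a = sin((1−f)δ)/sin δ ≈ 0.965, b = sin(fδ)/sin δ ≈ 0.415.
p = a·p₁ + b·p₂ ≈ (0.125, -0.799, -0.588); φ = arcsin(p_z) ≈ -36.00°, λ = atan2(p_y, p_x) ≈ -81.12°.

≈ 36.0°S, 81.1°W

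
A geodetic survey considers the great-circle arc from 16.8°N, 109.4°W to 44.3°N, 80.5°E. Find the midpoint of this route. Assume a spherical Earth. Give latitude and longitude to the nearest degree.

≈ 74°N, 135°W

Write both endpoints as unit vectors p₁, p₂ with components (cos φ cos λ, cos φ sin λ, sin φ).
The central angle between the endpoints is δ = arccos(p₁·p₂) ≈ 2.064 rad (118.2°).
Interpolate at f = 1/2 with slerp weights a = sin((1−f)δ)/sin δ ≈ 0.974, b = sin(fδ)/sin δ ≈ 0.974.
p = a·p₁ + b·p₂ ≈ (-0.195, -0.192, 0.962); φ = arcsin(p_z) ≈ 74.13°, λ = atan2(p_y, p_x) ≈ -135.40°.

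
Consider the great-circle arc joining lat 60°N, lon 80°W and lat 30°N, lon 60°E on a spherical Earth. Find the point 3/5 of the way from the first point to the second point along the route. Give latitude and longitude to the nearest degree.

≈ lat 61°N, lon 39°E

Write both endpoints as unit vectors p₁, p₂ with components (cos φ cos λ, cos φ sin λ, sin φ).
The central angle between the endpoints is δ = arccos(p₁·p₂) ≈ 1.469 rad (84.2°).
Interpolate at f = 3/5 with slerp weights a = sin((1−f)δ)/sin δ ≈ 0.557, b = sin(fδ)/sin δ ≈ 0.776.
p = a·p₁ + b·p₂ ≈ (0.384, 0.307, 0.871); φ = arcsin(p_z) ≈ 60.52°, λ = atan2(p_y, p_x) ≈ 38.65°.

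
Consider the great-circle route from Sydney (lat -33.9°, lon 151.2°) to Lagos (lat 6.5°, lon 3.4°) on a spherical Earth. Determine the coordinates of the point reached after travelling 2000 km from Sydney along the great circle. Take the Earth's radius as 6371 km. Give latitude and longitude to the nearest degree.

Write both endpoints as unit vectors p₁, p₂ with components (cos φ cos λ, cos φ sin λ, sin φ).
The central angle between the endpoints is δ = arccos(p₁·p₂) ≈ 2.436 rad (139.6°). The total great-circle distance is δ·R ≈ 2.436 × 6371 ≈ 15517 km, so the target fraction is f = 2000/15517 ≈ 0.129.
Interpolate at f ≈ 0.129 with slerp weights a = sin((1−f)δ)/sin δ ≈ 1.313, b = sin(fδ)/sin δ ≈ 0.476.
p = a·p₁ + b·p₂ ≈ (-0.483, 0.553, -0.679); φ = arcsin(p_z) ≈ -42.74°, λ = atan2(p_y, p_x) ≈ 131.13°.

≈ lat -43°, lon 131°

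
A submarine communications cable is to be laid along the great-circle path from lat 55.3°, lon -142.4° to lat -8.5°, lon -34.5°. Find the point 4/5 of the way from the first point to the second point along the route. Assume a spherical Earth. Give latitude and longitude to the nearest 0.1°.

Write both endpoints as unit vectors p₁, p₂ with components (cos φ cos λ, cos φ sin λ, sin φ).
The central angle between the endpoints is δ = arccos(p₁·p₂) ≈ 1.870 rad (107.1°).
Interpolate at f = 4/5 with slerp weights a = sin((1−f)δ)/sin δ ≈ 0.382, b = sin(fδ)/sin δ ≈ 1.043.
p = a·p₁ + b·p₂ ≈ (0.678, -0.717, 0.160); φ = arcsin(p_z) ≈ 9.21°, λ = atan2(p_y, p_x) ≈ -46.61°.

≈ lat 9.2°, lon -46.6°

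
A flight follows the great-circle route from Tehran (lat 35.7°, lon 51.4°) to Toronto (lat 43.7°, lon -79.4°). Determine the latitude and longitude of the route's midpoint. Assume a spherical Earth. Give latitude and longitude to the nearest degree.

≈ lat 63°, lon -7°

Convert each endpoint to a unit vector on the sphere (x = cos φ cos λ, y = cos φ sin λ, z = sin φ).
The central angle between the endpoints is δ = arccos(p₁·p₂) ≈ 1.551 rad (88.9°).
Interpolate at f = 1/2 with slerp weights a = sin((1−f)δ)/sin δ ≈ 0.700, b = sin(fδ)/sin δ ≈ 0.700.
p = a·p₁ + b·p₂ ≈ (0.448, -0.053, 0.892); φ = arcsin(p_z) ≈ 63.19°, λ = atan2(p_y, p_x) ≈ -6.77°.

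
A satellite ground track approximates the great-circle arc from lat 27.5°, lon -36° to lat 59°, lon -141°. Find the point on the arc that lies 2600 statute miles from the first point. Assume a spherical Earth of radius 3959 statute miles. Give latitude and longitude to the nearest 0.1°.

The haversine formula gives a central angle δ ≈ 1.290 rad (73.9°) between the endpoints. The total great-circle distance is δ·R ≈ 1.290 × 3959 ≈ 5105 mi, so the target fraction is f = 2600/5105 ≈ 0.509.
Interpolate at f ≈ 0.509 with slerp weights a = sin((1−f)δ)/sin δ ≈ 0.616, b = sin(fδ)/sin δ ≈ 0.636.
p = a·p₁ + b·p₂ ≈ (0.187, -0.527, 0.829); φ = arcsin(p_z) ≈ 55.99°, λ = atan2(p_y, p_x) ≈ -70.42°.

≈ lat 56.0°, lon -70.4°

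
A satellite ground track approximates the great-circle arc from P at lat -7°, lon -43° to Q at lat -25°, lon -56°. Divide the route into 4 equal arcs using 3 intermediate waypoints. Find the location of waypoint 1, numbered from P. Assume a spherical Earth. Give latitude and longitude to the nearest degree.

≈ lat -12°, lon -46°

From cos δ = sin φ₁ sin φ₂ + cos φ₁ cos φ₂ cos Δλ, the central angle is δ ≈ 0.382 rad (21.9°).
Interpolate at f = 1/4 with slerp weights a = sin((1−f)δ)/sin δ ≈ 0.758, b = sin(fδ)/sin δ ≈ 0.256.
p = a·p₁ + b·p₂ ≈ (0.680, -0.705, -0.200); φ = arcsin(p_z) ≈ -11.57°, λ = atan2(p_y, p_x) ≈ -46.05°.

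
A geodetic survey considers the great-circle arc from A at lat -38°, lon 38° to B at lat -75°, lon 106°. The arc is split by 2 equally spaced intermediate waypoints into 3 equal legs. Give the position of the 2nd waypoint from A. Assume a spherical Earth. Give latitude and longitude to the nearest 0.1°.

From cos δ = sin φ₁ sin φ₂ + cos φ₁ cos φ₂ cos Δλ, the central angle is δ ≈ 0.835 rad (47.8°).
Interpolate at f = 2/3 with slerp weights a = sin((1−f)δ)/sin δ ≈ 0.371, b = sin(fδ)/sin δ ≈ 0.713.
p = a·p₁ + b·p₂ ≈ (0.179, 0.357, -0.917); φ = arcsin(p_z) ≈ -66.44°, λ = atan2(p_y, p_x) ≈ 63.34°.

≈ lat -66.4°, lon 63.3°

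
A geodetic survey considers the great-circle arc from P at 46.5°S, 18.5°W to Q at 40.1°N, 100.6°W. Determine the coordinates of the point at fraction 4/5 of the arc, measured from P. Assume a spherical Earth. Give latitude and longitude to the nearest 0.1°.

Convert each endpoint to a unit vector on the sphere (x = cos φ cos λ, y = cos φ sin λ, z = sin φ).
The central angle between the endpoints is δ = arccos(p₁·p₂) ≈ 1.977 rad (113.3°).
Interpolate at f = 4/5 with slerp weights a = sin((1−f)δ)/sin δ ≈ 0.419, b = sin(fδ)/sin δ ≈ 1.088.
p = a·p₁ + b·p₂ ≈ (0.120, -0.910, 0.397); φ = arcsin(p_z) ≈ 23.39°, λ = atan2(p_y, p_x) ≈ -82.46°.

≈ 23.4°N, 82.5°W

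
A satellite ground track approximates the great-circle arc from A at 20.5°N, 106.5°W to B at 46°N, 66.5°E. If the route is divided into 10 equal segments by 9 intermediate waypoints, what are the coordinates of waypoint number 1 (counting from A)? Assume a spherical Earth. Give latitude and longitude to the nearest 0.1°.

≈ 31.8°N, 105.3°W

Convert each endpoint to a unit vector on the sphere (x = cos φ cos λ, y = cos φ sin λ, z = sin φ).
The central angle between the endpoints is δ = arccos(p₁·p₂) ≈ 1.976 rad (113.2°).
Interpolate at f = 1/10 with slerp weights a = sin((1−f)δ)/sin δ ≈ 1.065, b = sin(fδ)/sin δ ≈ 0.214.
p = a·p₁ + b·p₂ ≈ (-0.224, -0.820, 0.526); φ = arcsin(p_z) ≈ 31.77°, λ = atan2(p_y, p_x) ≈ -105.28°.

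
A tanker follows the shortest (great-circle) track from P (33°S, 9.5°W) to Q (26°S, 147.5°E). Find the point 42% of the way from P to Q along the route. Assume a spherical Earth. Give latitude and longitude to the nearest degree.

≈ (70°S, 51°E)

Convert each endpoint to a unit vector on the sphere (x = cos φ cos λ, y = cos φ sin λ, z = sin φ).
The central angle between the endpoints is δ = arccos(p₁·p₂) ≈ 2.043 rad (117.1°).
Interpolate at f = 0.42 with slerp weights a = sin((1−f)δ)/sin δ ≈ 1.041, b = sin(fδ)/sin δ ≈ 0.850.
p = a·p₁ + b·p₂ ≈ (0.217, 0.266, -0.939); φ = arcsin(p_z) ≈ -69.92°, λ = atan2(p_y, p_x) ≈ 50.88°.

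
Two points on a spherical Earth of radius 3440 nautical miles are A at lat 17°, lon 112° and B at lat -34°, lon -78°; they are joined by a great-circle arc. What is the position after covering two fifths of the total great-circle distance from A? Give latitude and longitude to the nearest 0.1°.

≈ lat -40.4°, lon 143.2°

Convert each endpoint to a unit vector on the sphere (x = cos φ cos λ, y = cos φ sin λ, z = sin φ).
The central angle between the endpoints is δ = arccos(p₁·p₂) ≈ 2.806 rad (160.8°).
Interpolate at f = 2/5 with slerp weights a = sin((1−f)δ)/sin δ ≈ 3.018, b = sin(fδ)/sin δ ≈ 2.737.
p = a·p₁ + b·p₂ ≈ (-0.609, 0.456, -0.648); φ = arcsin(p_z) ≈ -40.41°, λ = atan2(p_y, p_x) ≈ 143.17°.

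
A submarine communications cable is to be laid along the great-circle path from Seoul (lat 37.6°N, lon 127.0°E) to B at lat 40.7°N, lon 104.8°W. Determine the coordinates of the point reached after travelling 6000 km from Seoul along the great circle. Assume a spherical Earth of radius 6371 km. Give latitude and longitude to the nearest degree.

Convert each endpoint to a unit vector on the sphere (x = cos φ cos λ, y = cos φ sin λ, z = sin φ).
The central angle between the endpoints is δ = arccos(p₁·p₂) ≈ 1.544 rad (88.5°). The total great-circle distance is δ·R ≈ 1.544 × 6371 ≈ 9839 km, so the target fraction is f = 6000/9839 ≈ 0.610.
Interpolate at f ≈ 0.610 with slerp weights a = sin((1−f)δ)/sin δ ≈ 0.567, b = sin(fδ)/sin δ ≈ 0.809.
p = a·p₁ + b·p₂ ≈ (-0.427, -0.234, 0.873); φ = arcsin(p_z) ≈ 60.86°, λ = atan2(p_y, p_x) ≈ -151.26°.

≈ lat 61°N, lon 151°W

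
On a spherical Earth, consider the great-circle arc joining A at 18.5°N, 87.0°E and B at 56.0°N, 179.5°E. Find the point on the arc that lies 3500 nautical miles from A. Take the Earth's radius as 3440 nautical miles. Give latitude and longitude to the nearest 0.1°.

≈ 55.7°N, 147.4°E

Write both endpoints as unit vectors p₁, p₂ with components (cos φ cos λ, cos φ sin λ, sin φ).
The central angle between the endpoints is δ = arccos(p₁·p₂) ≈ 1.329 rad (76.1°). The total great-circle distance is δ·R ≈ 1.329 × 3440 ≈ 4570 nmi, so the target fraction is f = 3500/4570 ≈ 0.766.
Interpolate at f ≈ 0.766 with slerp weights a = sin((1−f)δ)/sin δ ≈ 0.315, b = sin(fδ)/sin δ ≈ 0.876.
p = a·p₁ + b·p₂ ≈ (-0.474, 0.303, 0.827); φ = arcsin(p_z) ≈ 55.75°, λ = atan2(p_y, p_x) ≈ 147.45°.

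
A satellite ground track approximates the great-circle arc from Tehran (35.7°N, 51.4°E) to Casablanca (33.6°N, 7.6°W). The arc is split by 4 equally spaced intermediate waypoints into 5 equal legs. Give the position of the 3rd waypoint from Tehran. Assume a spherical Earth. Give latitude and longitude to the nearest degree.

The haversine formula gives a central angle δ ≈ 0.835 rad (47.8°) between the endpoints.
Interpolate at f = 3/5 with slerp weights a = sin((1−f)δ)/sin δ ≈ 0.442, b = sin(fδ)/sin δ ≈ 0.648.
p = a·p₁ + b·p₂ ≈ (0.759, 0.209, 0.617); φ = arcsin(p_z) ≈ 38.07°, λ = atan2(p_y, p_x) ≈ 15.42°.

≈ 38°N, 15°E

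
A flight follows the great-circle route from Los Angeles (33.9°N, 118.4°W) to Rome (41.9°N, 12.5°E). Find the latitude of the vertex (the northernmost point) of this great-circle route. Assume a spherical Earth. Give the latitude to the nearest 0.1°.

≈ 62.1°N

The great circle lies in the plane with unit normal n̂ = (p₁ × p₂)/|p₁ × p₂|.
Here n̂_z ≈ +0.467; the vertex latitude is φ_max = arccos|n̂_z| ≈ 62.1°.
Check via Clairaut: cos φ_max = |cos φ₁| · sin C = cos(33.9°)·sin(34.3°) ≈ 0.467, again giving ≈ 62.1°.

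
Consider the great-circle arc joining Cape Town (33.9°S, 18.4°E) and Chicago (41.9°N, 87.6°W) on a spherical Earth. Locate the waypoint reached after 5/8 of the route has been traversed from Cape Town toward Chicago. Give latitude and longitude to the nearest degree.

Write both endpoints as unit vectors p₁, p₂ with components (cos φ cos λ, cos φ sin λ, sin φ).
The central angle between the endpoints is δ = arccos(p₁·p₂) ≈ 2.145 rad (122.9°).
Interpolate at f = 5/8 with slerp weights a = sin((1−f)δ)/sin δ ≈ 0.858, b = sin(fδ)/sin δ ≈ 1.159.
p = a·p₁ + b·p₂ ≈ (0.712, -0.637, 0.296); φ = arcsin(p_z) ≈ 17.21°, λ = atan2(p_y, p_x) ≈ -41.85°.

≈ 17°N, 42°W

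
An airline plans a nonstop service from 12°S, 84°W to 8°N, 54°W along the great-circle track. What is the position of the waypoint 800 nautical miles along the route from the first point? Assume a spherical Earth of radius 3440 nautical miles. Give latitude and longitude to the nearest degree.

≈ 5°S, 73°W

From cos δ = sin φ₁ sin φ₂ + cos φ₁ cos φ₂ cos Δλ, the central angle is δ ≈ 0.627 rad (35.9°). The total great-circle distance is δ·R ≈ 0.627 × 3440 ≈ 2156 nmi, so the target fraction is f = 800/2156 ≈ 0.371.
Interpolate at f ≈ 0.371 with slerp weights a = sin((1−f)δ)/sin δ ≈ 0.655, b = sin(fδ)/sin δ ≈ 0.393.
p = a·p₁ + b·p₂ ≈ (0.296, -0.952, -0.081); φ = arcsin(p_z) ≈ -4.67°, λ = atan2(p_y, p_x) ≈ -72.74°.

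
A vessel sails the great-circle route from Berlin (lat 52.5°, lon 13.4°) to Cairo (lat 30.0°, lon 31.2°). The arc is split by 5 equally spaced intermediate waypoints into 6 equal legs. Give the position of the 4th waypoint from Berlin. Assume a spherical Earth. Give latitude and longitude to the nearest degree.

Write both endpoints as unit vectors p₁, p₂ with components (cos φ cos λ, cos φ sin λ, sin φ).
The central angle between the endpoints is δ = arccos(p₁·p₂) ≈ 0.454 rad (26.0°).
Interpolate at f = 4/6 with slerp weights a = sin((1−f)δ)/sin δ ≈ 0.344, b = sin(fδ)/sin δ ≈ 0.680.
p = a·p₁ + b·p₂ ≈ (0.707, 0.353, 0.613); φ = arcsin(p_z) ≈ 37.77°, λ = atan2(p_y, p_x) ≈ 26.56°.

≈ lat 38°, lon 27°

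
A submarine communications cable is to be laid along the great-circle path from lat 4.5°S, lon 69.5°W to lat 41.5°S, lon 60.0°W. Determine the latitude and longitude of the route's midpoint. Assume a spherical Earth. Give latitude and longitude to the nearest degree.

≈ lat 23°S, lon 65°W

Convert each endpoint to a unit vector on the sphere (x = cos φ cos λ, y = cos φ sin λ, z = sin φ).
The central angle between the endpoints is δ = arccos(p₁·p₂) ≈ 0.663 rad (38.0°).
Interpolate at f = 1/2 with slerp weights a = sin((1−f)δ)/sin δ ≈ 0.529, b = sin(fδ)/sin δ ≈ 0.529.
p = a·p₁ + b·p₂ ≈ (0.383, -0.837, -0.392); φ = arcsin(p_z) ≈ -23.07°, λ = atan2(p_y, p_x) ≈ -65.43°.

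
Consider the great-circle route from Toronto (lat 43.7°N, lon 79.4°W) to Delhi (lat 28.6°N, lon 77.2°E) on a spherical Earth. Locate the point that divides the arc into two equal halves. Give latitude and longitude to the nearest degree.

≈ lat 73°N, lon 24°E

Write both endpoints as unit vectors p₁, p₂ with components (cos φ cos λ, cos φ sin λ, sin φ).
The central angle between the endpoints is δ = arccos(p₁·p₂) ≈ 1.825 rad (104.6°).
Interpolate at f = 1/2 with slerp weights a = sin((1−f)δ)/sin δ ≈ 0.817, b = sin(fδ)/sin δ ≈ 0.817.
p = a·p₁ + b·p₂ ≈ (0.268, 0.119, 0.956); φ = arcsin(p_z) ≈ 72.96°, λ = atan2(p_y, p_x) ≈ 23.96°.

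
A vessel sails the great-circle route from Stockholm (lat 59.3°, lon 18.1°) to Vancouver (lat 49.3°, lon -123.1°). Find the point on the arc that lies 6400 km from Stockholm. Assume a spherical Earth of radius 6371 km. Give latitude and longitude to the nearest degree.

Convert each endpoint to a unit vector on the sphere (x = cos φ cos λ, y = cos φ sin λ, z = sin φ).
The central angle between the endpoints is δ = arccos(p₁·p₂) ≈ 1.168 rad (66.9°). The total great-circle distance is δ·R ≈ 1.168 × 6371 ≈ 7438 km, so the target fraction is f = 6400/7438 ≈ 0.860.
Interpolate at f ≈ 0.860 with slerp weights a = sin((1−f)δ)/sin δ ≈ 0.176, b = sin(fδ)/sin δ ≈ 0.918.
p = a·p₁ + b·p₂ ≈ (-0.241, -0.473, 0.847); φ = arcsin(p_z) ≈ 57.92°, λ = atan2(p_y, p_x) ≈ -117.00°.

≈ lat 58°, lon -117°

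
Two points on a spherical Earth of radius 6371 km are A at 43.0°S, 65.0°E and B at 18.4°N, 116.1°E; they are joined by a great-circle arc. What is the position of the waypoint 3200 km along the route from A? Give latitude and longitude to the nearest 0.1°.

≈ 21.6°S, 88.1°E

Convert each endpoint to a unit vector on the sphere (x = cos φ cos λ, y = cos φ sin λ, z = sin φ).
The central angle between the endpoints is δ = arccos(p₁·p₂) ≈ 1.348 rad (77.3°). The total great-circle distance is δ·R ≈ 1.348 × 6371 ≈ 8591 km, so the target fraction is f = 3200/8591 ≈ 0.372.
Interpolate at f ≈ 0.372 with slerp weights a = sin((1−f)δ)/sin δ ≈ 0.768, b = sin(fδ)/sin δ ≈ 0.494.
p = a·p₁ + b·p₂ ≈ (0.031, 0.929, -0.368); φ = arcsin(p_z) ≈ -21.58°, λ = atan2(p_y, p_x) ≈ 88.08°.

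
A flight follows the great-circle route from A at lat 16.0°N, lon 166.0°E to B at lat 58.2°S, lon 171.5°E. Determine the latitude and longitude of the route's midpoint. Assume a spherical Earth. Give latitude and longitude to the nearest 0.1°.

≈ lat 21.1°S, lon 167.9°E

Convert each endpoint to a unit vector on the sphere (x = cos φ cos λ, y = cos φ sin λ, z = sin φ).
The central angle between the endpoints is δ = arccos(p₁·p₂) ≈ 1.297 rad (74.3°).
Interpolate at f = 1/2 with slerp weights a = sin((1−f)δ)/sin δ ≈ 0.627, b = sin(fδ)/sin δ ≈ 0.627.
p = a·p₁ + b·p₂ ≈ (-0.912, 0.195, -0.360); φ = arcsin(p_z) ≈ -21.12°, λ = atan2(p_y, p_x) ≈ 167.95°.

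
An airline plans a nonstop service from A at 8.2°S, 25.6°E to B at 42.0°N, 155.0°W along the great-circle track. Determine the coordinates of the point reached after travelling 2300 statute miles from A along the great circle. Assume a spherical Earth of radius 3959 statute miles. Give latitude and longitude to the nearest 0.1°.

From cos δ = sin φ₁ sin φ₂ + cos φ₁ cos φ₂ cos Δλ, the central angle is δ ≈ 2.552 rad (146.2°). The total great-circle distance is δ·R ≈ 2.552 × 3959 ≈ 10102 mi, so the target fraction is f = 2300/10102 ≈ 0.228.
Interpolate at f ≈ 0.228 with slerp weights a = sin((1−f)δ)/sin δ ≈ 1.656, b = sin(fδ)/sin δ ≈ 0.986.
p = a·p₁ + b·p₂ ≈ (0.813, 0.398, 0.424); φ = arcsin(p_z) ≈ 25.08°, λ = atan2(p_y, p_x) ≈ 26.09°.

≈ 25.1°N, 26.1°E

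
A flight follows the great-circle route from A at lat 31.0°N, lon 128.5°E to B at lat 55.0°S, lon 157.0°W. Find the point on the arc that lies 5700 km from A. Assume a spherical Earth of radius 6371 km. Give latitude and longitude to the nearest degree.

≈ lat 13°S, lon 156°E

Convert each endpoint to a unit vector on the sphere (x = cos φ cos λ, y = cos φ sin λ, z = sin φ).
The central angle between the endpoints is δ = arccos(p₁·p₂) ≈ 1.866 rad (106.9°). The total great-circle distance is δ·R ≈ 1.866 × 6371 ≈ 11885 km, so the target fraction is f = 5700/11885 ≈ 0.480.
Interpolate at f ≈ 0.480 with slerp weights a = sin((1−f)δ)/sin δ ≈ 0.863, b = sin(fδ)/sin δ ≈ 0.815.
p = a·p₁ + b·p₂ ≈ (-0.891, 0.396, -0.223); φ = arcsin(p_z) ≈ -12.91°, λ = atan2(p_y, p_x) ≈ 156.03°.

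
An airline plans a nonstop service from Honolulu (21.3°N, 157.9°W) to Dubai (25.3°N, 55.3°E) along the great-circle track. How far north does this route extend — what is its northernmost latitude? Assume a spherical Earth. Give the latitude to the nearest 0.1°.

≈ 56.5°N

The great circle lies in the plane with unit normal n̂ = (p₁ × p₂)/|p₁ × p₂|.
Here n̂_z ≈ -0.552; the vertex latitude is φ_max = arccos|n̂_z| ≈ 56.5°.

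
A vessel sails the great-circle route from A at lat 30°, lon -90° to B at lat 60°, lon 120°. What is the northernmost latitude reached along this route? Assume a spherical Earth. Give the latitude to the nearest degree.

≈ 77°

The great circle lies in the plane with unit normal n̂ = (p₁ × p₂)/|p₁ × p₂|.
Here n̂_z ≈ -0.217; the vertex latitude is φ_max = arccos|n̂_z| ≈ 77.5°.
Check via Clairaut: cos φ_max = |cos φ₁| · sin C = cos(30.0°)·sin(14.5°) ≈ 0.217, again giving ≈ 77.5°.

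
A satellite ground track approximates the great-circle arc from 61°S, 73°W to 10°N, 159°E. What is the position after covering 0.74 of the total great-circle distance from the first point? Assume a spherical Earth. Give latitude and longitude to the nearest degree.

≈ 17°S, 172°E

Write both endpoints as unit vectors p₁, p₂ with components (cos φ cos λ, cos φ sin λ, sin φ).
The central angle between the endpoints is δ = arccos(p₁·p₂) ≈ 2.033 rad (116.5°).
Interpolate at f = 0.74 with slerp weights a = sin((1−f)δ)/sin δ ≈ 0.563, b = sin(fδ)/sin δ ≈ 1.115.
p = a·p₁ + b·p₂ ≈ (-0.945, 0.132, -0.299); φ = arcsin(p_z) ≈ -17.41°, λ = atan2(p_y, p_x) ≈ 172.04°.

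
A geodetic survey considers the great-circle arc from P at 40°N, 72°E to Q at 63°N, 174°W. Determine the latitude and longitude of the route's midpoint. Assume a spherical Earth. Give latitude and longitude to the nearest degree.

Convert each endpoint to a unit vector on the sphere (x = cos φ cos λ, y = cos φ sin λ, z = sin φ).
The central angle between the endpoints is δ = arccos(p₁·p₂) ≈ 1.125 rad (64.5°).
Interpolate at f = 1/2 with slerp weights a = sin((1−f)δ)/sin δ ≈ 0.591, b = sin(fδ)/sin δ ≈ 0.591.
p = a·p₁ + b·p₂ ≈ (-0.127, 0.403, 0.907); φ = arcsin(p_z) ≈ 65.03°, λ = atan2(p_y, p_x) ≈ 107.50°.

≈ 65°N, 108°E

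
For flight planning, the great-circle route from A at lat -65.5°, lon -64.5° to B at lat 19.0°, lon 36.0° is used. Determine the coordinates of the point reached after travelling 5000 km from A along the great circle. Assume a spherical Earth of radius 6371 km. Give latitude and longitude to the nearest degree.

≈ lat -41°, lon 4°

Write both endpoints as unit vectors p₁, p₂ with components (cos φ cos λ, cos φ sin λ, sin φ).
The central angle between the endpoints is δ = arccos(p₁·p₂) ≈ 1.947 rad (111.6°). The total great-circle distance is δ·R ≈ 1.947 × 6371 ≈ 12407 km, so the target fraction is f = 5000/12407 ≈ 0.403.
Interpolate at f ≈ 0.403 with slerp weights a = sin((1−f)δ)/sin δ ≈ 0.987, b = sin(fδ)/sin δ ≈ 0.760.
p = a·p₁ + b·p₂ ≈ (0.758, 0.053, -0.651); φ = arcsin(p_z) ≈ -40.59°, λ = atan2(p_y, p_x) ≈ 4.00°.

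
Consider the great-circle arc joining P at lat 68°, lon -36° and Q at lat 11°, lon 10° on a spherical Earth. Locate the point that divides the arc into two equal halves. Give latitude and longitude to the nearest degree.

The haversine formula gives a central angle δ ≈ 1.124 rad (64.4°) between the endpoints.
Interpolate at f = 1/2 with slerp weights a = sin((1−f)δ)/sin δ ≈ 0.591, b = sin(fδ)/sin δ ≈ 0.591.
p = a·p₁ + b·p₂ ≈ (0.750, -0.029, 0.661); φ = arcsin(p_z) ≈ 41.34°, λ = atan2(p_y, p_x) ≈ -2.24°.

≈ lat 41°, lon -2°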